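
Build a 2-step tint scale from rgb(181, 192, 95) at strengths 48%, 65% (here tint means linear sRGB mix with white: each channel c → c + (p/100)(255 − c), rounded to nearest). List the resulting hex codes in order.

#D9DEAC, #E5E9C7

48%: (181 + 35.52 = 216.52→217, 192 + 30.24 = 222.24→222, 95 + 76.8 = 171.8→172) → #D9DEAC
65%: (181 + 48.1 = 229.1→229, 192 + 40.95 = 232.95→233, 95 + 104 = 199→199) → #E5E9C7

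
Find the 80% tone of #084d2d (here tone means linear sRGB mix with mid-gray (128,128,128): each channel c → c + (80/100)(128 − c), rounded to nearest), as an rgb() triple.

#084d2d is rgb(8, 77, 45).
Lerp each channel 80% toward 128:
  R: 8 + 0.8×(128−8) = 8 + 96 = 104 → 104
  G: 77 + 0.8×(128−77) = 77 + 40.8 = 117.8 → 118
  B: 45 + 66.4 = 111.4 → 111

rgb(104, 118, 111)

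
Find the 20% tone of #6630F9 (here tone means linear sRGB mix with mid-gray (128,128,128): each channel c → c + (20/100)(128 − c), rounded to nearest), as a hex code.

#6B40E1

#6630F9 is rgb(102, 48, 249).
Lerp each channel 20% toward 128:
  R: 102 + 0.2×(128−102) = 102 + 5.2 = 107.2 → 107
  G: 48 + 0.2×(128−48) = 48 + 16 = 64 → 64
  B: 249 + 0.2×(128−249) = 249 − 24.2 = 224.8 → 225
rgb(107, 64, 225) = #6B40E1.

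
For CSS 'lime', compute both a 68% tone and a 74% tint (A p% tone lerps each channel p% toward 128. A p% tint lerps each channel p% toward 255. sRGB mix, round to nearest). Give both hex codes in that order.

CSS lime is rgb(0, 255, 0).
68% tone:
  R: 0 + 0.68×(128−0) = 0 + 87.04 = 87.04 → 87
  G: 255 + 0.68×(128−255) = 255 − 86.36 = 168.64 → 169
  B: 0 + 0.68×(128−0) = 0 + 87.04 = 87.04 → 87
  → #57a957
74% tint:
  R: 0 + 0.74×(255−0) = 0 + 188.7 = 188.7 → 189
  G: 255 + 0 = 255 → 255
  B: 0 + 0.74×(255−0) = 0 + 188.7 = 188.7 → 189
  → #bdffbd

#57a957, #bdffbd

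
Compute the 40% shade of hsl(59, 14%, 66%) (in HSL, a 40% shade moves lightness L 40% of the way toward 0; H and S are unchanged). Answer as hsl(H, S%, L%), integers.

hsl(59, 14%, 40%)

L moves 40% from 66 toward 0: 66 − 26.4 = 39.6 → 40.
H and S are unchanged.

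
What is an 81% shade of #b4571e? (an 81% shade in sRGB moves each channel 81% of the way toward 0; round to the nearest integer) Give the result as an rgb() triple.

#b4571e is rgb(180, 87, 30).
An 81% shade moves each channel 81% toward 0:
  R: 180 + 0.81×(0−180) = 180 − 145.8 = 34.2 → 34
  G: 87 + 0.81×(0−87) = 87 − 70.47 = 16.53 → 17
  B: 30 − 24.3 = 5.7 → 6

rgb(34, 17, 6)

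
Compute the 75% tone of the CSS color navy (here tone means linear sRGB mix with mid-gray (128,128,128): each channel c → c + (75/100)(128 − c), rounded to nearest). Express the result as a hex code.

#606080

CSS navy is rgb(0, 0, 128).
Lerp each channel 75% toward 128:
  R: 0 + 96 = 96 → 96
  G: 0 + 96 = 96 → 96
  B: 128 + 0 = 128 → 128
rgb(96, 96, 128) = #606080.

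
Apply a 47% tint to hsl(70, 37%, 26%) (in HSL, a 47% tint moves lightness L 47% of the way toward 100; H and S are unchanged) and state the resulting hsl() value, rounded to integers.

L moves 47% from 26 toward 100: 26 + 34.78 = 60.78 → 61.
H and S are unchanged.

hsl(70, 37%, 61%)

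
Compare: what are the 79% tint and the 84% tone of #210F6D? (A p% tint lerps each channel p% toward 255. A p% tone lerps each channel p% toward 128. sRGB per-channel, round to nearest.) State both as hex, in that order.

#D0CDE0, #716E7D

#210F6D is rgb(33, 15, 109).
79% tint:
  R: 33 + 175.38 = 208.38 → 208
  G: 15 + 0.79×(255−15) = 15 + 189.6 = 204.6 → 205
  B: 109 + 0.79×(255−109) = 109 + 115.34 = 224.34 → 224
  → #D0CDE0
84% tone:
  R: 33 + 0.84×(128−33) = 33 + 79.8 = 112.8 → 113
  G: 15 + 0.84×(128−15) = 15 + 94.92 = 109.92 → 110
  B: 109 + 15.96 = 124.96 → 125
  → #716E7D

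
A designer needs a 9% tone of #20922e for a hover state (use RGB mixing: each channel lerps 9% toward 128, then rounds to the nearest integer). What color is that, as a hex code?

#20922e is rgb(32, 146, 46).
A 9% tone moves each channel 9% toward 128:
  R: 32 + 8.64 = 40.64 → 41
  G: 146 + 0.09×(128−146) = 146 − 1.62 = 144.38 → 144
  B: 46 + 7.38 = 53.38 → 53
rgb(41, 144, 53) = #299035.

#299035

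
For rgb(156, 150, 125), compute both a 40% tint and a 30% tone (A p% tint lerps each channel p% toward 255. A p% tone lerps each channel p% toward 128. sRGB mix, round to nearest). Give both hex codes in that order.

40% tint:
  R: 156 + 39.6 = 195.6 → 196
  G: 150 + 0.4×(255−150) = 150 + 42 = 192 → 192
  B: 125 + 52 = 177 → 177
  → #C4C0B1
30% tone:
  R: 156 − 8.4 = 147.6 → 148
  G: 150 − 6.6 = 143.4 → 143
  B: 125 + 0.9 = 125.9 → 126
  → #948F7E

#C4C0B1, #948F7E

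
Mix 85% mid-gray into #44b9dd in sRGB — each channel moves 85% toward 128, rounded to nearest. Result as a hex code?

#77898e

#44b9dd is rgb(68, 185, 221).
Lerp each channel 85% toward 128:
  R: 68 + 0.85×(128−68) = 68 + 51 = 119 → 119
  G: 185 − 48.45 = 136.55 → 137
  B: 221 − 79.05 = 141.95 → 142
rgb(119, 137, 142) = #77898e.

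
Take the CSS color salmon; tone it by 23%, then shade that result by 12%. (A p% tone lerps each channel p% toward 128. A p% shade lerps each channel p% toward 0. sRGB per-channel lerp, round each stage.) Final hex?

#C37167

CSS salmon is rgb(250, 128, 114).
Per channel, c → c + 0.23(128 − c):
  R: 250 + 0.23×(128−250) = 250 − 28.06 = 221.94 → 222
  G: 128 + 0 = 128 → 128
  B: 114 + 3.22 = 117.22 → 117
After the tone: rgb(222, 128, 117) = #DE8075.
Lerp each channel 12% toward 0:
  R: 222 + 0.12×(0−222) = 222 − 26.64 = 195.36 → 195
  G: 128 − 15.36 = 112.64 → 113
  B: 117 + 0.12×(0−117) = 117 − 14.04 = 102.96 → 103
rgb(195, 113, 103) = #C37167.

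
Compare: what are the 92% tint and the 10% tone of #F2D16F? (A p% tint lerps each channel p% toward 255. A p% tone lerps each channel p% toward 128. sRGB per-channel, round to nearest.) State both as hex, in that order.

#F2D16F is rgb(242, 209, 111).
92% tint:
  R: 242 + 11.96 = 253.96 → 254
  G: 209 + 42.32 = 251.32 → 251
  B: 111 + 132.48 = 243.48 → 243
  → #FEFBF3
10% tone:
  R: 242 + 0.1×(128−242) = 242 − 11.4 = 230.6 → 231
  G: 209 + 0.1×(128−209) = 209 − 8.1 = 200.9 → 201
  B: 111 + 1.7 = 112.7 → 113
  → #E7C971

#FEFBF3, #E7C971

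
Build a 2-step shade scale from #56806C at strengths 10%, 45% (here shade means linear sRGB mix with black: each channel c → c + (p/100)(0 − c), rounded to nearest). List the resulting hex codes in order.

#4D7361, #2F463B

#56806C is rgb(86, 128, 108).
10%: (86 − 8.6 = 77.4→77, 128 − 12.8 = 115.2→115, 108 − 10.8 = 97.2→97) → #4D7361
45%: (86 − 38.7 = 47.3→47, 128 − 57.6 = 70.4→70, 108 − 48.6 = 59.4→59) → #2F463B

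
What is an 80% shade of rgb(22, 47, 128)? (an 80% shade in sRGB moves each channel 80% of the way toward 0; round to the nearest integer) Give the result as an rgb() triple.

Lerp each channel 80% toward 0:
  R: 22 + 0.8×(0−22) = 22 − 17.6 = 4.4 → 4
  G: 47 − 37.6 = 9.4 → 9
  B: 128 + 0.8×(0−128) = 128 − 102.4 = 25.6 → 26

rgb(4, 9, 26)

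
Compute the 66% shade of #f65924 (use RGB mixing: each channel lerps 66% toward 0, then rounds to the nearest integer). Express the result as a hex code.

#541e0c

#f65924 is rgb(246, 89, 36).
Per channel, c → c + 0.66(0 − c):
  R: 246 + 0.66×(0−246) = 246 − 162.36 = 83.64 → 84
  G: 89 + 0.66×(0−89) = 89 − 58.74 = 30.26 → 30
  B: 36 + 0.66×(0−36) = 36 − 23.76 = 12.24 → 12
rgb(84, 30, 12) = #541e0c.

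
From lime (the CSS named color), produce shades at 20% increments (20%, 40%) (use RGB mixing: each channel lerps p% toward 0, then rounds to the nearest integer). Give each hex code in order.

#00CC00, #009900

CSS lime is rgb(0, 255, 0).
20%: (0→0, 255 − 51 = 204→204, 0→0) → #00CC00
40%: (0→0, 255 − 102 = 153→153, 0→0) → #009900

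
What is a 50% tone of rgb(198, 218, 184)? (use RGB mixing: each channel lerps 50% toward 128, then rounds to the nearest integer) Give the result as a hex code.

A 50% tone moves each channel 50% toward 128:
  R: 198 + 0.5×(128−198) = 198 − 35 = 163 → 163
  G: 218 − 45 = 173 → 173
  B: 184 − 28 = 156 → 156
rgb(163, 173, 156) = #A3AD9C.

#A3AD9C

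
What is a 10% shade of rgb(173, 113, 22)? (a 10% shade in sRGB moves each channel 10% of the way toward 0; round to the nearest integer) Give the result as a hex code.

Lerp each channel 10% toward 0:
  R: 173 + 0.1×(0−173) = 173 − 17.3 = 155.7 → 156
  G: 113 + 0.1×(0−113) = 113 − 11.3 = 101.7 → 102
  B: 22 + 0.1×(0−22) = 22 − 2.2 = 19.8 → 20
rgb(156, 102, 20) = #9C6614.

#9C6614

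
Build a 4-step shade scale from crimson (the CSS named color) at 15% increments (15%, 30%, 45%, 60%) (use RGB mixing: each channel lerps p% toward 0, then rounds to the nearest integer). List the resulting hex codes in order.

#BB1133, #9A0E2A, #790B21, #580818

CSS crimson is rgb(220, 20, 60).
15%: (220 − 33 = 187→187, 20 − 3 = 17→17, 60 − 9 = 51→51) → #BB1133
30%: (220 − 66 = 154→154, 20 − 6 = 14→14, 60 − 18 = 42→42) → #9A0E2A
45%: (220 − 99 = 121→121, 20 − 9 = 11→11, 60 − 27 = 33→33) → #790B21
60%: (220 − 132 = 88→88, 20 − 12 = 8→8, 60 − 36 = 24→24) → #580818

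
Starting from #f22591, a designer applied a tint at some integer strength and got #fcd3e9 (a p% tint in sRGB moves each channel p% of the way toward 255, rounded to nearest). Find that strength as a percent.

80%

#f22591 is rgb(242, 37, 145); #fcd3e9 is rgb(252, 211, 233).
On the G channel (widest range): 211 ≈ 37 + (p/100)(255 − 37), so p ≈ 100×(211 − 37)/(255 − 37) = 17400/218 = 79.82.
p = 80 reproduces all three channels after rounding.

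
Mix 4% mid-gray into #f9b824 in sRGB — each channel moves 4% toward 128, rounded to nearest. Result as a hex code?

#f9b824 is rgb(249, 184, 36).
Lerp each channel 4% toward 128:
  R: 249 + 0.04×(128−249) = 249 − 4.84 = 244.16 → 244
  G: 184 + 0.04×(128−184) = 184 − 2.24 = 181.76 → 182
  B: 36 + 0.04×(128−36) = 36 + 3.68 = 39.68 → 40
rgb(244, 182, 40) = #f4b628.

#f4b628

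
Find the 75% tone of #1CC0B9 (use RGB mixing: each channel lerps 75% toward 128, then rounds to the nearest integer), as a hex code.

#1CC0B9 is rgb(28, 192, 185).
A 75% tone moves each channel 75% toward 128:
  R: 28 + 0.75×(128−28) = 28 + 75 = 103 → 103
  G: 192 − 48 = 144 → 144
  B: 185 + 0.75×(128−185) = 185 − 42.75 = 142.25 → 142
rgb(103, 144, 142) = #67908E.

#67908E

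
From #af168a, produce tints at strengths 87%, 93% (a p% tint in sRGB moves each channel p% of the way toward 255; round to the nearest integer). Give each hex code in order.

#af168a is rgb(175, 22, 138).
87%: (175 + 69.6 = 244.6→245, 22 + 202.71 = 224.71→225, 138 + 101.79 = 239.79→240) → #f5e1f0
93%: (175 + 74.4 = 249.4→249, 22 + 216.69 = 238.69→239, 138 + 108.81 = 246.81→247) → #f9eff7

#f5e1f0, #f9eff7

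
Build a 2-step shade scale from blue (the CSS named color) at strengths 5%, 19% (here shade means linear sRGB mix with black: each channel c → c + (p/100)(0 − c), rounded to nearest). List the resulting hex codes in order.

#0000f2, #0000cf

CSS blue is rgb(0, 0, 255).
5%: (0→0, 0→0, 255 − 12.75 = 242.25→242) → #0000f2
19%: (0→0, 0→0, 255 − 48.45 = 206.55→207) → #0000cf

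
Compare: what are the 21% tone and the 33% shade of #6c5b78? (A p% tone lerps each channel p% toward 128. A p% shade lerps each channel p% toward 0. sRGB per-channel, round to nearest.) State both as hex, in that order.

#70637a, #483d50

#6c5b78 is rgb(108, 91, 120).
21% tone:
  R: 108 + 0.21×(128−108) = 108 + 4.2 = 112.2 → 112
  G: 91 + 7.77 = 98.77 → 99
  B: 120 + 1.68 = 121.68 → 122
  → #70637a
33% shade:
  R: 108 − 35.64 = 72.36 → 72
  G: 91 − 30.03 = 60.97 → 61
  B: 120 + 0.33×(0−120) = 120 − 39.6 = 80.4 → 80
  → #483d50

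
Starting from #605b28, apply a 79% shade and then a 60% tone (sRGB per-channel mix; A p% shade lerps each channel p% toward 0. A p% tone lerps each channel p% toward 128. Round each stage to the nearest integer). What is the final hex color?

#605b28 is rgb(96, 91, 40).
A 79% shade moves each channel 79% toward 0:
  R: 96 + 0.79×(0−96) = 96 − 75.84 = 20.16 → 20
  G: 91 + 0.79×(0−91) = 91 − 71.89 = 19.11 → 19
  B: 40 + 0.79×(0−40) = 40 − 31.6 = 8.4 → 8
After the shade: rgb(20, 19, 8) = #141308.
Per channel, c → c + 0.6(128 − c):
  R: 20 + 0.6×(128−20) = 20 + 64.8 = 84.8 → 85
  G: 19 + 0.6×(128−19) = 19 + 65.4 = 84.4 → 84
  B: 8 + 72 = 80 → 80
rgb(85, 84, 80) = #555450.

#555450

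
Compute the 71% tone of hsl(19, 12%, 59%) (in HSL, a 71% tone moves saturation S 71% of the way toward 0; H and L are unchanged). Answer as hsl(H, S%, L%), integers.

S moves 71% from 12 toward 0: 12 − 8.52 = 3.48 → 3.
H and L are unchanged.

hsl(19, 3%, 59%)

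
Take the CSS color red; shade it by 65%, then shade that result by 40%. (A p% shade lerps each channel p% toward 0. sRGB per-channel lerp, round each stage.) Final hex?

CSS red is rgb(255, 0, 0).
A 65% shade moves each channel 65% toward 0:
  R: 255 + 0.65×(0−255) = 255 − 165.75 = 89.25 → 89
  G: 0 + 0.65×(0−0) = 0 + 0 = 0 → 0
  B: 0 + 0.65×(0−0) = 0 + 0 = 0 → 0
After the shade: rgb(89, 0, 0) = #590000.
A 40% shade moves each channel 40% toward 0:
  R: 89 − 35.6 = 53.4 → 53
  G: 0 + 0.4×(0−0) = 0 + 0 = 0 → 0
  B: 0 + 0 = 0 → 0
rgb(53, 0, 0) = #350000.

#350000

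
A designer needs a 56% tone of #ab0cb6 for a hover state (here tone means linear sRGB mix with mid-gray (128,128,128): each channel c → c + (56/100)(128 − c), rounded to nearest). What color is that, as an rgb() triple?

#ab0cb6 is rgb(171, 12, 182).
Per channel, c → c + 0.56(128 − c):
  R: 171 + 0.56×(128−171) = 171 − 24.08 = 146.92 → 147
  G: 12 + 64.96 = 76.96 → 77
  B: 182 + 0.56×(128−182) = 182 − 30.24 = 151.76 → 152

rgb(147, 77, 152)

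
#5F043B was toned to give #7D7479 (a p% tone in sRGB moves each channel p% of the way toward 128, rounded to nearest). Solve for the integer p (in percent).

#5F043B is rgb(95, 4, 59); #7D7479 is rgb(125, 116, 121).
On the G channel (widest range): 116 ≈ 4 + (p/100)(128 − 4), so p ≈ 100×(116 − 4)/(128 − 4) = 11200/124 = 90.32.
p = 90 reproduces all three channels after rounding.

90%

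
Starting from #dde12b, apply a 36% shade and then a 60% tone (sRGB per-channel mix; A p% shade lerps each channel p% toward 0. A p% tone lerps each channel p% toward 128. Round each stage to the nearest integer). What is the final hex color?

#dde12b is rgb(221, 225, 43).
Per channel, c → c + 0.36(0 − c):
  R: 221 + 0.36×(0−221) = 221 − 79.56 = 141.44 → 141
  G: 225 + 0.36×(0−225) = 225 − 81 = 144 → 144
  B: 43 + 0.36×(0−43) = 43 − 15.48 = 27.52 → 28
After the shade: rgb(141, 144, 28) = #8d901c.
A 60% tone moves each channel 60% toward 128:
  R: 141 − 7.8 = 133.2 → 133
  G: 144 + 0.6×(128−144) = 144 − 9.6 = 134.4 → 134
  B: 28 + 0.6×(128−28) = 28 + 60 = 88 → 88
rgb(133, 134, 88) = #858658.

#858658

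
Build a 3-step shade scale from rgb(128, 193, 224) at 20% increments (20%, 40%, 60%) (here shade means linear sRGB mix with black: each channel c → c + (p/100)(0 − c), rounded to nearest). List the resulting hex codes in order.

20%: (128 − 25.6 = 102.4→102, 193 − 38.6 = 154.4→154, 224 − 44.8 = 179.2→179) → #669AB3
40%: (128 − 51.2 = 76.8→77, 193 − 77.2 = 115.8→116, 224 − 89.6 = 134.4→134) → #4D7486
60%: (128 − 76.8 = 51.2→51, 193 − 115.8 = 77.2→77, 224 − 134.4 = 89.6→90) → #334D5A

#669AB3, #4D7486, #334D5A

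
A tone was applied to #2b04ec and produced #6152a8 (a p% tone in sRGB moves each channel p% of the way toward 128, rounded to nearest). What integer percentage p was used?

#2b04ec is rgb(43, 4, 236); #6152a8 is rgb(97, 82, 168).
On the G channel (widest range): 82 ≈ 4 + (p/100)(128 − 4), so p ≈ 100×(82 − 4)/(128 − 4) = 7800/124 = 62.90.
p = 63 reproduces all three channels after rounding.

63%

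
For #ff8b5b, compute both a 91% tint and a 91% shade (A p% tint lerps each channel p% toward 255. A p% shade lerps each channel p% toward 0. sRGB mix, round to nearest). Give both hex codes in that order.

#ff8b5b is rgb(255, 139, 91).
91% tint:
  R: 255 + 0 = 255 → 255
  G: 139 + 0.91×(255−139) = 139 + 105.56 = 244.56 → 245
  B: 91 + 0.91×(255−91) = 91 + 149.24 = 240.24 → 240
  → #fff5f0
91% shade:
  R: 255 + 0.91×(0−255) = 255 − 232.05 = 22.95 → 23
  G: 139 + 0.91×(0−139) = 139 − 126.49 = 12.51 → 13
  B: 91 − 82.81 = 8.19 → 8
  → #170d08

#fff5f0, #170d08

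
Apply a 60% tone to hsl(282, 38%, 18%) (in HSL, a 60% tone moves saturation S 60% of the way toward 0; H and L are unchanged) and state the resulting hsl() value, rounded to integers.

S moves 60% from 38 toward 0: 38 − 22.8 = 15.2 → 15.
H and L are unchanged.

hsl(282, 15%, 18%)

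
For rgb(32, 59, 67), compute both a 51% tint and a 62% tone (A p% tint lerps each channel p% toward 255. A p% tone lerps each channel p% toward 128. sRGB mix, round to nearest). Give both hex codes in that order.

51% tint:
  R: 32 + 0.51×(255−32) = 32 + 113.73 = 145.73 → 146
  G: 59 + 0.51×(255−59) = 59 + 99.96 = 158.96 → 159
  B: 67 + 0.51×(255−67) = 67 + 95.88 = 162.88 → 163
  → #929fa3
62% tone:
  R: 32 + 0.62×(128−32) = 32 + 59.52 = 91.52 → 92
  G: 59 + 42.78 = 101.78 → 102
  B: 67 + 37.82 = 104.82 → 105
  → #5c6669

#929fa3, #5c6669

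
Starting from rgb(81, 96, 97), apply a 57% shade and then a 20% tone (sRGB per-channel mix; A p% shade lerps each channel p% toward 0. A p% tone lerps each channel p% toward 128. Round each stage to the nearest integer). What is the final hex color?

#363A3B

Lerp each channel 57% toward 0:
  R: 81 + 0.57×(0−81) = 81 − 46.17 = 34.83 → 35
  G: 96 + 0.57×(0−96) = 96 − 54.72 = 41.28 → 41
  B: 97 − 55.29 = 41.71 → 42
After the shade: rgb(35, 41, 42) = #23292A.
Per channel, c → c + 0.2(128 − c):
  R: 35 + 0.2×(128−35) = 35 + 18.6 = 53.6 → 54
  G: 41 + 17.4 = 58.4 → 58
  B: 42 + 0.2×(128−42) = 42 + 17.2 = 59.2 → 59
rgb(54, 58, 59) = #363A3B.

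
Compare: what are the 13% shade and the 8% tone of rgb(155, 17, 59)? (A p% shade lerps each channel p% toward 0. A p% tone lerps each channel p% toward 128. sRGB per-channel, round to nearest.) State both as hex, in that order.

#870F33, #991A41

13% shade:
  R: 155 + 0.13×(0−155) = 155 − 20.15 = 134.85 → 135
  G: 17 − 2.21 = 14.79 → 15
  B: 59 − 7.67 = 51.33 → 51
  → #870F33
8% tone:
  R: 155 + 0.08×(128−155) = 155 − 2.16 = 152.84 → 153
  G: 17 + 8.88 = 25.88 → 26
  B: 59 + 0.08×(128−59) = 59 + 5.52 = 64.52 → 65
  → #991A41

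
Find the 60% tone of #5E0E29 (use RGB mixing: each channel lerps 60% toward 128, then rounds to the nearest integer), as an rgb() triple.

rgb(114, 82, 93)

#5E0E29 is rgb(94, 14, 41).
Lerp each channel 60% toward 128:
  R: 94 + 20.4 = 114.4 → 114
  G: 14 + 0.6×(128−14) = 14 + 68.4 = 82.4 → 82
  B: 41 + 52.2 = 93.2 → 93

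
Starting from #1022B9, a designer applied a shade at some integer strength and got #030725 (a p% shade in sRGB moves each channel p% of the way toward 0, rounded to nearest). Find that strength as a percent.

#1022B9 is rgb(16, 34, 185); #030725 is rgb(3, 7, 37).
On the B channel (widest range): 37 ≈ 185 + (p/100)(0 − 185), so p ≈ 100×(37 − 185)/(0 − 185) = -14800/-185 = 80.00.
p = 80 reproduces all three channels after rounding.

80%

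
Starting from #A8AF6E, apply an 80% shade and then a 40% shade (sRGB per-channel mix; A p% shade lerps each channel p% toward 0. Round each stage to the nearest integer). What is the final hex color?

#14150D

#A8AF6E is rgb(168, 175, 110).
Per channel, c → c + 0.8(0 − c):
  R: 168 + 0.8×(0−168) = 168 − 134.4 = 33.6 → 34
  G: 175 + 0.8×(0−175) = 175 − 140 = 35 → 35
  B: 110 − 88 = 22 → 22
After the shade: rgb(34, 35, 22) = #222316.
Lerp each channel 40% toward 0:
  R: 34 + 0.4×(0−34) = 34 − 13.6 = 20.4 → 20
  G: 35 + 0.4×(0−35) = 35 − 14 = 21 → 21
  B: 22 + 0.4×(0−22) = 22 − 8.8 = 13.2 → 13
rgb(20, 21, 13) = #14150D.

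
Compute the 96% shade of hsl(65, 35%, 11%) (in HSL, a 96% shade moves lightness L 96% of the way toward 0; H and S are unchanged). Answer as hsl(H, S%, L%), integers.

L moves 96% from 11 toward 0: 11 − 10.56 = 0.44 → 0.
H and S are unchanged.

hsl(65, 35%, 0%)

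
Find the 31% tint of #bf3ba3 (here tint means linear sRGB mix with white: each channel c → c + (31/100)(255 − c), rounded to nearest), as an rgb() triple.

rgb(211, 120, 192)

#bf3ba3 is rgb(191, 59, 163).
A 31% tint moves each channel 31% toward 255:
  R: 191 + 0.31×(255−191) = 191 + 19.84 = 210.84 → 211
  G: 59 + 60.76 = 119.76 → 120
  B: 163 + 0.31×(255−163) = 163 + 28.52 = 191.52 → 192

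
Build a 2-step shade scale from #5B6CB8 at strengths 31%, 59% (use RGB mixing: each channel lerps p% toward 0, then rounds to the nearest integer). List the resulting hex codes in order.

#5B6CB8 is rgb(91, 108, 184).
31%: (91 − 28.21 = 62.79→63, 108 − 33.48 = 74.52→75, 184 − 57.04 = 126.96→127) → #3F4B7F
59%: (91 − 53.69 = 37.31→37, 108 − 63.72 = 44.28→44, 184 − 108.56 = 75.44→75) → #252C4B

#3F4B7F, #252C4B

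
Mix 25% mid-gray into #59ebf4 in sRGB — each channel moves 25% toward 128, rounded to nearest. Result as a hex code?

#63d0d7

#59ebf4 is rgb(89, 235, 244).
Lerp each channel 25% toward 128:
  R: 89 + 9.75 = 98.75 → 99
  G: 235 + 0.25×(128−235) = 235 − 26.75 = 208.25 → 208
  B: 244 − 29 = 215 → 215
rgb(99, 208, 215) = #63d0d7.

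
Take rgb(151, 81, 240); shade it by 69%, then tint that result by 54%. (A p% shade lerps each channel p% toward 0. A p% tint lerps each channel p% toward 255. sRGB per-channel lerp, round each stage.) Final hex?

#9F95AC

A 69% shade moves each channel 69% toward 0:
  R: 151 + 0.69×(0−151) = 151 − 104.19 = 46.81 → 47
  G: 81 + 0.69×(0−81) = 81 − 55.89 = 25.11 → 25
  B: 240 + 0.69×(0−240) = 240 − 165.6 = 74.4 → 74
After the shade: rgb(47, 25, 74) = #2F194A.
Per channel, c → c + 0.54(255 − c):
  R: 47 + 112.32 = 159.32 → 159
  G: 25 + 124.2 = 149.2 → 149
  B: 74 + 0.54×(255−74) = 74 + 97.74 = 171.74 → 172
rgb(159, 149, 172) = #9F95AC.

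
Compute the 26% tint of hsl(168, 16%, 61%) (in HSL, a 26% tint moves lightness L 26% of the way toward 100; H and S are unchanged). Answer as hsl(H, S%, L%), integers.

hsl(168, 16%, 71%)

L moves 26% from 61 toward 100: 61 + 10.14 = 71.14 → 71.
H and S are unchanged.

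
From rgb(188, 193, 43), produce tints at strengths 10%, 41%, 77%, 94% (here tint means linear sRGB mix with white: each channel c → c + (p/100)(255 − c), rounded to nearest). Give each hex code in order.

#C3C740, #D7DA82, #F0F1CE, #FBFBF2

10%: (188 + 6.7 = 194.7→195, 193 + 6.2 = 199.2→199, 43 + 21.2 = 64.2→64) → #C3C740
41%: (188 + 27.47 = 215.47→215, 193 + 25.42 = 218.42→218, 43 + 86.92 = 129.92→130) → #D7DA82
77%: (188 + 51.59 = 239.59→240, 193 + 47.74 = 240.74→241, 43 + 163.24 = 206.24→206) → #F0F1CE
94%: (188 + 62.98 = 250.98→251, 193 + 58.28 = 251.28→251, 43 + 199.28 = 242.28→242) → #FBFBF2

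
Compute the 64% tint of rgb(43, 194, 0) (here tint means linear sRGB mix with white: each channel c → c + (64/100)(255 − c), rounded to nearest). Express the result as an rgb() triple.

Lerp each channel 64% toward 255:
  R: 43 + 0.64×(255−43) = 43 + 135.68 = 178.68 → 179
  G: 194 + 0.64×(255−194) = 194 + 39.04 = 233.04 → 233
  B: 0 + 0.64×(255−0) = 0 + 163.2 = 163.2 → 163

rgb(179, 233, 163)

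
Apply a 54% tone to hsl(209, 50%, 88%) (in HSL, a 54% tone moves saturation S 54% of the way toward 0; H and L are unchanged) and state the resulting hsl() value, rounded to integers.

hsl(209, 23%, 88%)

S moves 54% from 50 toward 0: 50 − 27 = 23 → 23.
H and L are unchanged.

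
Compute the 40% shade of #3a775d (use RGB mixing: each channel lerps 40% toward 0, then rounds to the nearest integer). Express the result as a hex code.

#234738

#3a775d is rgb(58, 119, 93).
Lerp each channel 40% toward 0:
  R: 58 − 23.2 = 34.8 → 35
  G: 119 + 0.4×(0−119) = 119 − 47.6 = 71.4 → 71
  B: 93 − 37.2 = 55.8 → 56
rgb(35, 71, 56) = #234738.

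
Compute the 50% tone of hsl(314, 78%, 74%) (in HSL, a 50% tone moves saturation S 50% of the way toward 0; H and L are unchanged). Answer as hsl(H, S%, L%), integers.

hsl(314, 39%, 74%)

S moves 50% from 78 toward 0: 78 − 39 = 39 → 39.
H and L are unchanged.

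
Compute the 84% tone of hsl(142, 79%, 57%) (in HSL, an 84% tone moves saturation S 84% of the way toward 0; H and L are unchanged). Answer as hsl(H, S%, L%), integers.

S moves 84% from 79 toward 0: 79 − 66.36 = 12.64 → 13.
H and L are unchanged.

hsl(142, 13%, 57%)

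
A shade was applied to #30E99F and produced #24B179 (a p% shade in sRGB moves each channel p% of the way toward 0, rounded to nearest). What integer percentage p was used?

24%

#30E99F is rgb(48, 233, 159); #24B179 is rgb(36, 177, 121).
On the G channel (widest range): 177 ≈ 233 + (p/100)(0 − 233), so p ≈ 100×(177 − 233)/(0 − 233) = -5600/-233 = 24.03.
p = 24 reproduces all three channels after rounding.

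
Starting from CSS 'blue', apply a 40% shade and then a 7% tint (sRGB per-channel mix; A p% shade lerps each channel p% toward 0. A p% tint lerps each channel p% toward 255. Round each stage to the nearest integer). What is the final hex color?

CSS blue is rgb(0, 0, 255).
A 40% shade moves each channel 40% toward 0:
  R: 0 + 0.4×(0−0) = 0 + 0 = 0 → 0
  G: 0 + 0 = 0 → 0
  B: 255 − 102 = 153 → 153
After the shade: rgb(0, 0, 153) = #000099.
Per channel, c → c + 0.07(255 − c):
  R: 0 + 17.85 = 17.85 → 18
  G: 0 + 0.07×(255−0) = 0 + 17.85 = 17.85 → 18
  B: 153 + 0.07×(255−153) = 153 + 7.14 = 160.14 → 160
rgb(18, 18, 160) = #1212A0.

#1212A0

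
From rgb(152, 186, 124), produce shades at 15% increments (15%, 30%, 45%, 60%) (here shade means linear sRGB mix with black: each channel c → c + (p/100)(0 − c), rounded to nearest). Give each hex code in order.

15%: (152 − 22.8 = 129.2→129, 186 − 27.9 = 158.1→158, 124 − 18.6 = 105.4→105) → #819E69
30%: (152 − 45.6 = 106.4→106, 186 − 55.8 = 130.2→130, 124 − 37.2 = 86.8→87) → #6A8257
45%: (152 − 68.4 = 83.6→84, 186 − 83.7 = 102.3→102, 124 − 55.8 = 68.2→68) → #546644
60%: (152 − 91.2 = 60.8→61, 186 − 111.6 = 74.4→74, 124 − 74.4 = 49.6→50) → #3D4A32

#819E69, #6A8257, #546644, #3D4A32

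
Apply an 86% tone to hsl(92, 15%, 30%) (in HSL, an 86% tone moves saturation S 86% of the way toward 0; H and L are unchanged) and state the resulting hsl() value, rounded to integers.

S moves 86% from 15 toward 0: 15 − 12.9 = 2.1 → 2.
H and L are unchanged.

hsl(92, 2%, 30%)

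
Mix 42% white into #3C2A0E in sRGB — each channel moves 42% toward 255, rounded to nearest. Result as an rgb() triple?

rgb(142, 131, 115)

#3C2A0E is rgb(60, 42, 14).
Per channel, c → c + 0.42(255 − c):
  R: 60 + 0.42×(255−60) = 60 + 81.9 = 141.9 → 142
  G: 42 + 89.46 = 131.46 → 131
  B: 14 + 101.22 = 115.22 → 115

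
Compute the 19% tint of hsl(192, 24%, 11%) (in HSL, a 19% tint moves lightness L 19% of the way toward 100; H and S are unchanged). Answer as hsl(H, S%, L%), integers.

hsl(192, 24%, 28%)

L moves 19% from 11 toward 100: 11 + 16.91 = 27.91 → 28.
H and S are unchanged.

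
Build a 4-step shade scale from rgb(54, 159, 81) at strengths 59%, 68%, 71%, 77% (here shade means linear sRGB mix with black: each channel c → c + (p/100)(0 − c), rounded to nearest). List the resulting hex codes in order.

#164121, #11331a, #102e17, #0c2513

59%: (54 − 31.86 = 22.14→22, 159 − 93.81 = 65.19→65, 81 − 47.79 = 33.21→33) → #164121
68%: (54 − 36.72 = 17.28→17, 159 − 108.12 = 50.88→51, 81 − 55.08 = 25.92→26) → #11331a
71%: (54 − 38.34 = 15.66→16, 159 − 112.89 = 46.11→46, 81 − 57.51 = 23.49→23) → #102e17
77%: (54 − 41.58 = 12.42→12, 159 − 122.43 = 36.57→37, 81 − 62.37 = 18.63→19) → #0c2513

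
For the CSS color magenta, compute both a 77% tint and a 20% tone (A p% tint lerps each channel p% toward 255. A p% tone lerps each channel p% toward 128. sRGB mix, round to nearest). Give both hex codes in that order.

#FFC4FF, #E61AE6

CSS magenta is rgb(255, 0, 255).
77% tint:
  R: 255 + 0.77×(255−255) = 255 + 0 = 255 → 255
  G: 0 + 196.35 = 196.35 → 196
  B: 255 + 0 = 255 → 255
  → #FFC4FF
20% tone:
  R: 255 − 25.4 = 229.6 → 230
  G: 0 + 0.2×(128−0) = 0 + 25.6 = 25.6 → 26
  B: 255 − 25.4 = 229.6 → 230
  → #E61AE6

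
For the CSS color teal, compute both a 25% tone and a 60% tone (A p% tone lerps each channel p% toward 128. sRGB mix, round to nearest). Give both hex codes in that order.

#208080, #4d8080

CSS teal is rgb(0, 128, 128).
25% tone:
  R: 0 + 0.25×(128−0) = 0 + 32 = 32 → 32
  G: 128 + 0 = 128 → 128
  B: 128 + 0 = 128 → 128
  → #208080
60% tone:
  R: 0 + 0.6×(128−0) = 0 + 76.8 = 76.8 → 77
  G: 128 + 0.6×(128−128) = 128 + 0 = 128 → 128
  B: 128 + 0 = 128 → 128
  → #4d8080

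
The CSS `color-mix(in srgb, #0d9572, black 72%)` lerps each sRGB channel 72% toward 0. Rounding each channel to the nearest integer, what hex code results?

#0d9572 is rgb(13, 149, 114).
Lerp each channel 72% toward 0:
  R: 13 − 9.36 = 3.64 → 4
  G: 149 − 107.28 = 41.72 → 42
  B: 114 + 0.72×(0−114) = 114 − 82.08 = 31.92 → 32
rgb(4, 42, 32) = #042a20.

#042a20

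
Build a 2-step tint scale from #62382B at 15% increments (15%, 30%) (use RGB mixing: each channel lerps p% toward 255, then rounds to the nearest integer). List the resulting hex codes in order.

#7A564B, #91746B

#62382B is rgb(98, 56, 43).
15%: (98 + 23.55 = 121.55→122, 56 + 29.85 = 85.85→86, 43 + 31.8 = 74.8→75) → #7A564B
30%: (98 + 47.1 = 145.1→145, 56 + 59.7 = 115.7→116, 43 + 63.6 = 106.6→107) → #91746B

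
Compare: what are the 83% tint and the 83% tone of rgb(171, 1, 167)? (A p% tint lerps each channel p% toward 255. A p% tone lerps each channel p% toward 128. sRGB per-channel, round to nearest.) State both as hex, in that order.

83% tint:
  R: 171 + 0.83×(255−171) = 171 + 69.72 = 240.72 → 241
  G: 1 + 210.82 = 211.82 → 212
  B: 167 + 73.04 = 240.04 → 240
  → #F1D4F0
83% tone:
  R: 171 + 0.83×(128−171) = 171 − 35.69 = 135.31 → 135
  G: 1 + 105.41 = 106.41 → 106
  B: 167 + 0.83×(128−167) = 167 − 32.37 = 134.63 → 135
  → #876A87

#F1D4F0, #876A87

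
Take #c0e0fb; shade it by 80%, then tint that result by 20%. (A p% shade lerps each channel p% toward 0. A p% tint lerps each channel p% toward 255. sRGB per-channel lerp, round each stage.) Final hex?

#51575b

#c0e0fb is rgb(192, 224, 251).
An 80% shade moves each channel 80% toward 0:
  R: 192 − 153.6 = 38.4 → 38
  G: 224 + 0.8×(0−224) = 224 − 179.2 = 44.8 → 45
  B: 251 + 0.8×(0−251) = 251 − 200.8 = 50.2 → 50
After the shade: rgb(38, 45, 50) = #262d32.
Per channel, c → c + 0.2(255 − c):
  R: 38 + 0.2×(255−38) = 38 + 43.4 = 81.4 → 81
  G: 45 + 0.2×(255−45) = 45 + 42 = 87 → 87
  B: 50 + 41 = 91 → 91
rgb(81, 87, 91) = #51575b.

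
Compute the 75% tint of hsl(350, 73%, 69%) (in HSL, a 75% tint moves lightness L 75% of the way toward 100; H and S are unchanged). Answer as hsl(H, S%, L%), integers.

L moves 75% from 69 toward 100: 69 + 23.25 = 92.25 → 92.
H and S are unchanged.

hsl(350, 73%, 92%)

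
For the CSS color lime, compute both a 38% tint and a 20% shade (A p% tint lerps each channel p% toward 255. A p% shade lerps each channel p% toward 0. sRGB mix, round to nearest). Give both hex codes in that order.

#61FF61, #00CC00

CSS lime is rgb(0, 255, 0).
38% tint:
  R: 0 + 0.38×(255−0) = 0 + 96.9 = 96.9 → 97
  G: 255 + 0 = 255 → 255
  B: 0 + 0.38×(255−0) = 0 + 96.9 = 96.9 → 97
  → #61FF61
20% shade:
  R: 0 + 0.2×(0−0) = 0 + 0 = 0 → 0
  G: 255 + 0.2×(0−255) = 255 − 51 = 204 → 204
  B: 0 + 0 = 0 → 0
  → #00CC00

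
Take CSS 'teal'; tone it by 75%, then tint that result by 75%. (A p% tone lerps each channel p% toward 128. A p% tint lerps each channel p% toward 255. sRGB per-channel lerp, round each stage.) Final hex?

CSS teal is rgb(0, 128, 128).
A 75% tone moves each channel 75% toward 128:
  R: 0 + 0.75×(128−0) = 0 + 96 = 96 → 96
  G: 128 + 0.75×(128−128) = 128 + 0 = 128 → 128
  B: 128 + 0 = 128 → 128
After the tone: rgb(96, 128, 128) = #608080.
A 75% tint moves each channel 75% toward 255:
  R: 96 + 0.75×(255−96) = 96 + 119.25 = 215.25 → 215
  G: 128 + 0.75×(255−128) = 128 + 95.25 = 223.25 → 223
  B: 128 + 0.75×(255−128) = 128 + 95.25 = 223.25 → 223
rgb(215, 223, 223) = #D7DFDF.

#D7DFDF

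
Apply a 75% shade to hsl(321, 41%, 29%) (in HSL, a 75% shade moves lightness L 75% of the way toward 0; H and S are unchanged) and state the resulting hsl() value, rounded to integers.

L moves 75% from 29 toward 0: 29 − 21.75 = 7.25 → 7.
H and S are unchanged.

hsl(321, 41%, 7%)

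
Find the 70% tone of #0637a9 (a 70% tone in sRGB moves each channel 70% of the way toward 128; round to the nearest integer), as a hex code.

#0637a9 is rgb(6, 55, 169).
Per channel, c → c + 0.7(128 − c):
  R: 6 + 0.7×(128−6) = 6 + 85.4 = 91.4 → 91
  G: 55 + 51.1 = 106.1 → 106
  B: 169 + 0.7×(128−169) = 169 − 28.7 = 140.3 → 140
rgb(91, 106, 140) = #5b6a8c.

#5b6a8c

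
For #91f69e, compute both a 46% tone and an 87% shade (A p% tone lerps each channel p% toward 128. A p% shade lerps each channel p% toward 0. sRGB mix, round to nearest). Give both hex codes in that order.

#89c090, #132015

#91f69e is rgb(145, 246, 158).
46% tone:
  R: 145 − 7.82 = 137.18 → 137
  G: 246 − 54.28 = 191.72 → 192
  B: 158 + 0.46×(128−158) = 158 − 13.8 = 144.2 → 144
  → #89c090
87% shade:
  R: 145 + 0.87×(0−145) = 145 − 126.15 = 18.85 → 19
  G: 246 + 0.87×(0−246) = 246 − 214.02 = 31.98 → 32
  B: 158 + 0.87×(0−158) = 158 − 137.46 = 20.54 → 21
  → #132015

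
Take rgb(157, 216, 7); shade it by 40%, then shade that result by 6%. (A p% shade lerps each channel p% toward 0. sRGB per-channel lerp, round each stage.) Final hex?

Per channel, c → c + 0.4(0 − c):
  R: 157 − 62.8 = 94.2 → 94
  G: 216 + 0.4×(0−216) = 216 − 86.4 = 129.6 → 130
  B: 7 − 2.8 = 4.2 → 4
After the shade: rgb(94, 130, 4) = #5e8204.
A 6% shade moves each channel 6% toward 0:
  R: 94 + 0.06×(0−94) = 94 − 5.64 = 88.36 → 88
  G: 130 + 0.06×(0−130) = 130 − 7.8 = 122.2 → 122
  B: 4 + 0.06×(0−4) = 4 − 0.24 = 3.76 → 4
rgb(88, 122, 4) = #587a04.

#587a04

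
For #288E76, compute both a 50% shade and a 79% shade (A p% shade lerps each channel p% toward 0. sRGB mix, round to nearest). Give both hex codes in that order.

#288E76 is rgb(40, 142, 118).
50% shade:
  R: 40 + 0.5×(0−40) = 40 − 20 = 20 → 20
  G: 142 − 71 = 71 → 71
  B: 118 − 59 = 59 → 59
  → #14473B
79% shade:
  R: 40 − 31.6 = 8.4 → 8
  G: 142 + 0.79×(0−142) = 142 − 112.18 = 29.82 → 30
  B: 118 + 0.79×(0−118) = 118 − 93.22 = 24.78 → 25
  → #081E19

#14473B, #081E19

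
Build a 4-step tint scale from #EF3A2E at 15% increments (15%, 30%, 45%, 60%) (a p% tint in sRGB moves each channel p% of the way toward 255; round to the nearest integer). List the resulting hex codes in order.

#F1584D, #F4756D, #F6938C, #F9B0AB

#EF3A2E is rgb(239, 58, 46).
15%: (239 + 2.4 = 241.4→241, 58 + 29.55 = 87.55→88, 46 + 31.35 = 77.35→77) → #F1584D
30%: (239 + 4.8 = 243.8→244, 58 + 59.1 = 117.1→117, 46 + 62.7 = 108.7→109) → #F4756D
45%: (239 + 7.2 = 246.2→246, 58 + 88.65 = 146.65→147, 46 + 94.05 = 140.05→140) → #F6938C
60%: (239 + 9.6 = 248.6→249, 58 + 118.2 = 176.2→176, 46 + 125.4 = 171.4→171) → #F9B0AB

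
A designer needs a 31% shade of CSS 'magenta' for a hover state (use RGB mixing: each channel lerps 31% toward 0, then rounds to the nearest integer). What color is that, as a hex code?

CSS magenta is rgb(255, 0, 255).
Per channel, c → c + 0.31(0 − c):
  R: 255 + 0.31×(0−255) = 255 − 79.05 = 175.95 → 176
  G: 0 + 0 = 0 → 0
  B: 255 − 79.05 = 175.95 → 176
rgb(176, 0, 176) = #b000b0.

#b000b0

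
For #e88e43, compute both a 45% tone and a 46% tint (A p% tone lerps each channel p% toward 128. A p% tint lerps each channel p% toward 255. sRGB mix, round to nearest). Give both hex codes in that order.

#b9885e, #f3c299

#e88e43 is rgb(232, 142, 67).
45% tone:
  R: 232 + 0.45×(128−232) = 232 − 46.8 = 185.2 → 185
  G: 142 + 0.45×(128−142) = 142 − 6.3 = 135.7 → 136
  B: 67 + 0.45×(128−67) = 67 + 27.45 = 94.45 → 94
  → #b9885e
46% tint:
  R: 232 + 0.46×(255−232) = 232 + 10.58 = 242.58 → 243
  G: 142 + 0.46×(255−142) = 142 + 51.98 = 193.98 → 194
  B: 67 + 0.46×(255−67) = 67 + 86.48 = 153.48 → 153
  → #f3c299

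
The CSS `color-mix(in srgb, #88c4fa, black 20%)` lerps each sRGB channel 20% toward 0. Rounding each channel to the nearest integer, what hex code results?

#6d9dc8

#88c4fa is rgb(136, 196, 250).
Per channel, c → c + 0.2(0 − c):
  R: 136 + 0.2×(0−136) = 136 − 27.2 = 108.8 → 109
  G: 196 + 0.2×(0−196) = 196 − 39.2 = 156.8 → 157
  B: 250 + 0.2×(0−250) = 250 − 50 = 200 → 200
rgb(109, 157, 200) = #6d9dc8.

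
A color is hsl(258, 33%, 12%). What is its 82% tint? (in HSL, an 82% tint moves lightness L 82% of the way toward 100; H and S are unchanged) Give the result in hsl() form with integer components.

hsl(258, 33%, 84%)

L moves 82% from 12 toward 100: 12 + 72.16 = 84.16 → 84.
H and S are unchanged.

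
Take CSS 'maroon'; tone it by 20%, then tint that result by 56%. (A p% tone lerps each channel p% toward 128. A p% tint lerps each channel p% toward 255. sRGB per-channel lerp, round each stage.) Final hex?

#c79a9a

CSS maroon is rgb(128, 0, 0).
Lerp each channel 20% toward 128:
  R: 128 + 0 = 128 → 128
  G: 0 + 25.6 = 25.6 → 26
  B: 0 + 0.2×(128−0) = 0 + 25.6 = 25.6 → 26
After the tone: rgb(128, 26, 26) = #801a1a.
Lerp each channel 56% toward 255:
  R: 128 + 0.56×(255−128) = 128 + 71.12 = 199.12 → 199
  G: 26 + 0.56×(255−26) = 26 + 128.24 = 154.24 → 154
  B: 26 + 0.56×(255−26) = 26 + 128.24 = 154.24 → 154
rgb(199, 154, 154) = #c79a9a.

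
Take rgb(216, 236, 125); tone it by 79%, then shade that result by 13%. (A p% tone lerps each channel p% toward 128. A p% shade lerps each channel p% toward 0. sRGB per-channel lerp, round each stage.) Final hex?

#7f836e

Per channel, c → c + 0.79(128 − c):
  R: 216 + 0.79×(128−216) = 216 − 69.52 = 146.48 → 146
  G: 236 + 0.79×(128−236) = 236 − 85.32 = 150.68 → 151
  B: 125 + 0.79×(128−125) = 125 + 2.37 = 127.37 → 127
After the tone: rgb(146, 151, 127) = #92977f.
Per channel, c → c + 0.13(0 − c):
  R: 146 − 18.98 = 127.02 → 127
  G: 151 + 0.13×(0−151) = 151 − 19.63 = 131.37 → 131
  B: 127 − 16.51 = 110.49 → 110
rgb(127, 131, 110) = #7f836e.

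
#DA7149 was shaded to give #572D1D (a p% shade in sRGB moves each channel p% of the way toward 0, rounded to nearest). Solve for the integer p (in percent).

60%

#DA7149 is rgb(218, 113, 73); #572D1D is rgb(87, 45, 29).
On the R channel (widest range): 87 ≈ 218 + (p/100)(0 − 218), so p ≈ 100×(87 − 218)/(0 − 218) = -13100/-218 = 60.09.
p = 60 reproduces all three channels after rounding.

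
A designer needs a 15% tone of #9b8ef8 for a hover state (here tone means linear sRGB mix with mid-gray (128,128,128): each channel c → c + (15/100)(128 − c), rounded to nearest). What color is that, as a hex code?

#978ce6

#9b8ef8 is rgb(155, 142, 248).
Lerp each channel 15% toward 128:
  R: 155 + 0.15×(128−155) = 155 − 4.05 = 150.95 → 151
  G: 142 + 0.15×(128−142) = 142 − 2.1 = 139.9 → 140
  B: 248 − 18 = 230 → 230
rgb(151, 140, 230) = #978ce6.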